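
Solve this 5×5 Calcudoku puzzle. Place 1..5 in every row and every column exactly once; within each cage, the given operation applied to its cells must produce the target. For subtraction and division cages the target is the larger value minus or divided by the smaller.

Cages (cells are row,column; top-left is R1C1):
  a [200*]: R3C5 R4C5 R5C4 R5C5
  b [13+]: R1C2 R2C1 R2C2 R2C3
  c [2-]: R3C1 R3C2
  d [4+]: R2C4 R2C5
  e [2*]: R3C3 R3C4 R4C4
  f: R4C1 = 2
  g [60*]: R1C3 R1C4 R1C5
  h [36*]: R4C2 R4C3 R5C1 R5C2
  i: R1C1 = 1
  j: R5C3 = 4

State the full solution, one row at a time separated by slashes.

1 2 5 4 3 / 4 5 2 3 1 / 5 3 1 2 4 / 2 4 3 1 5 / 3 1 4 5 2

I is a freebie, leaving R1C1 = 1.
The 3 cells of cage e must have product 2, so R3C3 = 1.
The 3 cells of cage e must have product 2, leaving R3C4 = 2.
Cage f is a single given cell; hence R4C1 = 2.
Cage e needs product 2, so R4C4 = 1.
Cage j is a single given cell, leaving R5C3 = 4.
Cage a needs product 200, so R5C4 = 5.
4 is placed in row 5; hence R5C5 = 2.
Column 4 now contains 1, so R2C4 = 3.
Cage d's pair has sum 4; hence R2C5 = 1.
The 4 cells of cage h must have product 36; hence R4C2 = 4.
Column 3 already has 4, which forces R4C3 = 3.
Row 4 already has 4; hence R4C5 = 5.
4 is placed in row 5; hence R5C1 = 3.
The 4 cells of cage h must have product 36, leaving R5C2 = 1.
Cage b needs sum 13, leaving R1C2 = 2.
Column 3 now contains 3, leaving R1C3 = 5.
3 is placed in column 4, which forces R1C4 = 4.
The 3 cells of cage g must have product 60, so R1C5 = 3.
The 4 cells of cage b must have sum 13, leaving R2C1 = 4.
Cage b has sum 13, so R2C2 = 5.
Cage b has sum 13; hence R2C3 = 2.
Column 1 already has 3, leaving R3C1 = 5.
The two cells of cage c must have difference 2, so R3C2 = 3.
5 is placed in column 5, so R3C5 = 4.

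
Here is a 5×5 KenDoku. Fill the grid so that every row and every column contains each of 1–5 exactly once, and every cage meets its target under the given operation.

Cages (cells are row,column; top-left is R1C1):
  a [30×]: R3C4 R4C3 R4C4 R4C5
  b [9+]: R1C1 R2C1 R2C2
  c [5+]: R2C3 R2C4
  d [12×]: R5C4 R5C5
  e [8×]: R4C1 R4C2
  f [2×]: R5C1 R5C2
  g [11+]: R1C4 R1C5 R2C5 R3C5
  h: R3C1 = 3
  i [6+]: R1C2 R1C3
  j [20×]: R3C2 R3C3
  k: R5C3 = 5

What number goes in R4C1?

Cage h is given; hence R3C1 = 3.
K is a freebie, so R5C3 = 5.
The two cells of cage j must have product 20, leaving R3C2 = 5.
5 is placed in column 3; hence R3C3 = 4.
The two cells of cage i must have sum 6, which forces R1C2 = 4.
The two cells of cage i must have sum 6, so R1C3 = 2.
Column 2 already has 4, so R4C2 = 2.
Column 2 already has 2, which forces R5C2 = 1.
Column 2 already has 2; hence R2C2 = 3.
3 is placed in row 2; hence R2C3 = 1.
Cage a has product 30, leaving R3C4 = 2.
Row 3 now contains 2; hence R3C5 = 1.
2 is placed in row 4, so R4C1 = 4.
1 is placed in column 3, leaving R4C3 = 3.
Row 4 already has 3, which forces R4C5 = 5.
Row 5 now contains 1, leaving R5C1 = 2.
Cage b has sum 9, leaving R1C1 = 1.
Cage g needs sum 11, so R1C4 = 5.
5 is placed in column 5; hence R1C5 = 3.
Row 2 now contains 1, so R2C1 = 5.
Column 4 now contains 2, leaving R2C4 = 4.
The 4 cells of cage g must have sum 11, so R2C5 = 2.
Row 4 already has 5, leaving R4C4 = 1.
Column 4 already has 4, leaving R5C4 = 3.
Column 5 now contains 3, leaving R5C5 = 4.
Filled in: 1 4 2 5 3 / 5 3 1 4 2 / 3 5 4 2 1 / 4 2 3 1 5 / 2 1 5 3 4.

4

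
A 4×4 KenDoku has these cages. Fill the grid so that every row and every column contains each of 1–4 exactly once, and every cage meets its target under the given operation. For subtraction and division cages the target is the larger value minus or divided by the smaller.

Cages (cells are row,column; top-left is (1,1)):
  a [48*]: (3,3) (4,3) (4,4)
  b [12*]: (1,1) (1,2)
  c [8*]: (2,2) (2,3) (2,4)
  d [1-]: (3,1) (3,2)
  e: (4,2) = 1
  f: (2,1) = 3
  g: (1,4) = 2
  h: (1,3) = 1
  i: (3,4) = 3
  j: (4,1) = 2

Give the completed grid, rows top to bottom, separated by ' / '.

H is a freebie; hence (1,3) = 1.
Cage g is given, leaving (1,4) = 2.
Cage f is given, which forces (2,1) = 3.
Cage a needs product 48, leaving (3,3) = 4.
I is a freebie, which forces (3,4) = 3.
J is a freebie, leaving (4,1) = 2.
Cage e is a single given cell; hence (4,2) = 1.
Cage a needs product 48, which forces (4,3) = 3.
Cage a has product 48, which forces (4,4) = 4.
3 is placed in column 1, which forces (1,1) = 4.
The two cells of cage b must have product 12; hence (1,2) = 3.
Cage c needs product 8, so (2,2) = 4.
Column 3 already has 4; hence (2,3) = 2.
4 is placed in column 4, so (2,4) = 1.
Column 1 already has 2; hence (3,1) = 1.
Column 2 already has 1; hence (3,2) = 2.

4 3 1 2 / 3 4 2 1 / 1 2 4 3 / 2 1 3 4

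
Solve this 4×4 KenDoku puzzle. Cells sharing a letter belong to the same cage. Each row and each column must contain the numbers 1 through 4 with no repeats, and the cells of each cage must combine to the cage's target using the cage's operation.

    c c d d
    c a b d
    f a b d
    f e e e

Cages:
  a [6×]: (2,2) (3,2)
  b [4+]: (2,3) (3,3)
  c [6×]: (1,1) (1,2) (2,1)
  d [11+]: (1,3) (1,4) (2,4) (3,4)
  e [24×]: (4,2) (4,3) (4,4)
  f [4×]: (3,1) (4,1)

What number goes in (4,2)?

In row 2, 4 can only go at (2,4), so (2,4) = 4.
The only place for 4 in row 1 is (1,3).
The 3 cells of cage e must have product 24; hence (4,2) = 4.
Cage f's pair has product 4; hence (3,1) = 4.
Row 4 now contains 4, which forces (4,1) = 1.
Cage c needs product 6, leaving (1,2) = 1.
Row 1 now contains 1; hence (1,4) = 2.
2 is placed in column 4, which forces (3,4) = 1.
2 is placed in column 4, so (4,4) = 3.
Row 1 now contains 2, leaving (1,1) = 3.
Cage c needs product 6; hence (2,1) = 2.
2 is placed in row 2, so (2,2) = 3.
Cage b needs two cells with sum 4, so (2,3) = 1.
Column 2 already has 3, leaving (3,2) = 2.
Row 3 already has 1, so (3,3) = 3.
Row 4 now contains 3, leaving (4,3) = 2.
The full grid is 3 1 4 2 / 2 3 1 4 / 4 2 3 1 / 1 4 2 3.

4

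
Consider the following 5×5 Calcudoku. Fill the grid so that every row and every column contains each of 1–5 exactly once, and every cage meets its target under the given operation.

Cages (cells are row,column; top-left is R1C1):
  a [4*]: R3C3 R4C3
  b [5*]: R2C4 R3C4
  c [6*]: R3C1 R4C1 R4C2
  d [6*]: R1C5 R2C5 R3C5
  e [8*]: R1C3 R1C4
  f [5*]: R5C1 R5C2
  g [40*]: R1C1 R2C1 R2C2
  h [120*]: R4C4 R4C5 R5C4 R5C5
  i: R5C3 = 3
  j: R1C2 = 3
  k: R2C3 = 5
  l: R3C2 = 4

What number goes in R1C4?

4

Cage j is a single given cell, leaving R1C2 = 3.
K is a freebie, leaving R2C3 = 5.
Row 2 already has 5, leaving R2C4 = 1.
Cage l is given, so R3C2 = 4.
Row 3 already has 4, leaving R3C3 = 1.
Column 4 now contains 1; hence R3C4 = 5.
1 is placed in column 3, leaving R4C3 = 4.
I is a freebie, which forces R5C3 = 3.
Cage g has product 40, which forces R1C1 = 5.
Column 3 now contains 4, so R1C3 = 2.
Cage e's pair has product 8, which forces R1C4 = 4.
Cage d has product 6, leaving R1C5 = 1.
The 3 cells of cage g must have product 40, leaving R2C1 = 4.
Column 2 now contains 4, leaving R2C2 = 2.
2 is placed in row 2; hence R2C5 = 3.
Column 5 now contains 3, leaving R3C5 = 2.
2 is placed in column 2, which forces R4C2 = 1.
2 is placed in column 5, which forces R4C5 = 5.
Column 1 now contains 5, which forces R5C1 = 1.
1 is placed in column 2, which forces R5C2 = 5.
Column 4 now contains 4, which forces R5C4 = 2.
Column 5 now contains 5, so R5C5 = 4.
Row 3 already has 2, so R3C1 = 3.
Cage c has product 6, which forces R4C1 = 2.
2 is placed in column 4, so R4C4 = 3.
Completed grid: 5 3 2 4 1 / 4 2 5 1 3 / 3 4 1 5 2 / 2 1 4 3 5 / 1 5 3 2 4.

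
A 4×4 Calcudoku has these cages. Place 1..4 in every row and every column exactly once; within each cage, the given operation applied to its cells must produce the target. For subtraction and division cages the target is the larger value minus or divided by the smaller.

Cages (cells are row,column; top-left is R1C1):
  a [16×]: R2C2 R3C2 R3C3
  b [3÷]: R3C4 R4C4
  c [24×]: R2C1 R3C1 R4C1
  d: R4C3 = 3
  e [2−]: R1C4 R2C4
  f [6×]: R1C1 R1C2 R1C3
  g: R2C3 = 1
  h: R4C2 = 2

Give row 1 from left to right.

Cage g is given; hence R2C3 = 1.
Cage h is given, leaving R4C2 = 2.
Cage d is given, leaving R4C3 = 3.
Row 4 already has 3; hence R4C4 = 1.
Column 3 now contains 3; hence R1C3 = 2.
2 is placed in row 1, which forces R1C4 = 4.
Column 2 already has 2, leaving R2C2 = 4.
4 is placed in column 4; hence R2C4 = 2.
The 3 cells of cage a must have product 16, so R3C2 = 1.
Cage a has product 16; hence R3C3 = 4.
Column 4 already has 1, so R3C4 = 3.
Row 4 already has 3; hence R4C1 = 4.
Cage f needs product 6, leaving R1C1 = 1.
Column 2 already has 1, so R1C2 = 3.
Row 2 already has 2, which forces R2C1 = 3.
3 is placed in row 3; hence R3C1 = 2.
Filled in: 1 3 2 4 / 3 4 1 2 / 2 1 4 3 / 4 2 3 1.

1 3 2 4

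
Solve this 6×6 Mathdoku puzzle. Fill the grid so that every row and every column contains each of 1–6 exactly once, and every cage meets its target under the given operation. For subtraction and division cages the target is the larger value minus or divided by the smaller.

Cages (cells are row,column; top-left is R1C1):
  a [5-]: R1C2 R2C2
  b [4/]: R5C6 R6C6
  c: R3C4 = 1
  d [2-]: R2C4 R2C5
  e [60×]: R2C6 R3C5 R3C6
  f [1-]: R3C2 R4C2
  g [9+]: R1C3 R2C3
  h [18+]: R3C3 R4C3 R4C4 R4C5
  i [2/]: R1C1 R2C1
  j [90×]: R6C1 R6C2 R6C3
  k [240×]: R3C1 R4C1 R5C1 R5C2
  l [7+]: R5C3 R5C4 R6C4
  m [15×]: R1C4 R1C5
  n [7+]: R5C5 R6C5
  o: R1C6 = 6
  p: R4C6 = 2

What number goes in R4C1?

Cage o is a single given cell, which forces R1C6 = 6.
Cage c is a single given cell; hence R3C4 = 1.
Cage p is given; hence R4C6 = 2.
Row 1 now contains 6, which forces R1C2 = 1.
Cage a needs two cells with difference 5, so R2C2 = 6.
Row 1 needs a 2, and only R1C1 is open for it.
In row 1, 4 can only go at R1C3, so R1C3 = 4.
Column 3 already has 4, so R2C3 = 5.
Row 3 needs a 2, and only R3C2 is open for it.
Cage f needs two cells with difference 1, which forces R4C2 = 3.
Column 2 already has 2, so R5C2 = 4.
Row 5 now contains 4; hence R5C6 = 1.
Column 2 already has 3; hence R6C2 = 5.
1 is placed in column 6, so R6C6 = 4.
4 is placed in column 6, leaving R2C6 = 3.
Cage e needs product 60, leaving R3C5 = 4.
The 3 cells of cage e must have product 60, which forces R3C6 = 5.
Row 5 now contains 1; hence R5C3 = 2.
Cage l needs sum 7, leaving R5C4 = 3.
Row 6 already has 4, leaving R6C4 = 2.
2 is placed in row 6; hence R6C5 = 1.
Column 4 now contains 3, so R1C4 = 5.
Cage m needs two cells with product 15, which forces R1C5 = 3.
Column 4 already has 2, leaving R2C4 = 4.
1 is placed in column 5, leaving R2C5 = 2.
Row 3 now contains 5, leaving R3C1 = 3.
Row 3 now contains 3, so R3C3 = 6.
Cage k has product 240, which forces R4C1 = 4.
6 is placed in column 3, which forces R4C3 = 1.
Column 4 now contains 4, leaving R4C4 = 6.
Row 4 already has 6; hence R4C5 = 5.
Row 5 now contains 3, leaving R5C1 = 5.
Cage n needs two cells with sum 7, which forces R5C5 = 6.
3 is placed in column 1, which forces R6C1 = 6.
6 is placed in column 3, leaving R6C3 = 3.
Row 2 already has 4, which forces R2C1 = 1.
The full grid is 2 1 4 5 3 6 / 1 6 5 4 2 3 / 3 2 6 1 4 5 / 4 3 1 6 5 2 / 5 4 2 3 6 1 / 6 5 3 2 1 4.

4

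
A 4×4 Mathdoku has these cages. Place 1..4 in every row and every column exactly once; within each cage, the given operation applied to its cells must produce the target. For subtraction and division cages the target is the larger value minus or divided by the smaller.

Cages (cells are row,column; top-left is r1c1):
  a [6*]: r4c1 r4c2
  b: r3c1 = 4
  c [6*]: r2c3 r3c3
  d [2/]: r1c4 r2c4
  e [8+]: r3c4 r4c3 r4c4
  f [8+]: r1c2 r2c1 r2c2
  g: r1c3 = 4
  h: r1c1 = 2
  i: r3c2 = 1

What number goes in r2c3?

Cage h is a single given cell, so r1c1 = 2.
G is a freebie, so r1c3 = 4.
Row 1 already has 4, leaving r1c4 = 1.
Cage b is a single given cell, leaving r3c1 = 4.
I is a freebie, which forces r3c2 = 1.
Column 1 already has 2, so r4c1 = 3.
3 is placed in row 4; hence r4c2 = 2.
2 is placed in row 4; hence r4c3 = 1.
2 is placed in row 4, which forces r4c4 = 4.
1 is placed in row 1, which forces r1c2 = 3.
Column 1 already has 3; hence r2c1 = 1.
Cage f has sum 8, so r2c2 = 4.
Column 4 now contains 4; hence r2c4 = 2.
Cage e has sum 8, which forces r3c4 = 3.
Row 2 now contains 2, leaving r2c3 = 3.
Row 3 already has 3, so r3c3 = 2.
Completed grid: 2 3 4 1 / 1 4 3 2 / 4 1 2 3 / 3 2 1 4.

3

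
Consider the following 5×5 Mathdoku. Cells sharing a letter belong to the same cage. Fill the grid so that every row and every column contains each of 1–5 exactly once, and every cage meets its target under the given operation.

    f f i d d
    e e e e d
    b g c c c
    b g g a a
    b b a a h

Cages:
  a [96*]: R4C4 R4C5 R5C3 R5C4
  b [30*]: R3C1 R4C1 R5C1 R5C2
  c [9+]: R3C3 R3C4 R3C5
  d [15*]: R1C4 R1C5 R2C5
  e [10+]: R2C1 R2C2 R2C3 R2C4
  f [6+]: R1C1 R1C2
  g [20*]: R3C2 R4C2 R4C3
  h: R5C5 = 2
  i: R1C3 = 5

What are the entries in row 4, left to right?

I is a freebie, so R1C3 = 5.
Cage h is given, so R5C5 = 2.
Cage d has product 15; hence R2C5 = 5.
The 4 cells of cage a must have product 96, which forces R4C4 = 2.
The 4 cells of cage a must have product 96, leaving R4C5 = 4.
Cage b has product 30, so R3C1 = 2.
Cage g has product 20; hence R3C2 = 4.
Row 3 already has 4; hence R3C4 = 5.
Cage g needs product 20, so R4C2 = 5.
Row 4 now contains 4, so R4C3 = 1.
2 is placed in column 1, which forces R1C1 = 4.
4 is placed in column 2, so R1C2 = 2.
Column 3 now contains 1, so R3C3 = 3.
The 3 cells of cage c must have sum 9, which forces R3C5 = 1.
Row 4 already has 1, so R4C1 = 3.
Cage b has product 30, so R5C1 = 5.
Cage b needs product 30, which forces R5C2 = 1.
Column 3 now contains 3; hence R5C3 = 4.
Row 5 now contains 4, so R5C4 = 3.
Column 4 already has 3, so R1C4 = 1.
Column 5 now contains 1, which forces R1C5 = 3.
Column 1 now contains 3; hence R2C1 = 1.
Column 2 already has 1, so R2C2 = 3.
Column 3 now contains 4, so R2C3 = 2.
Cage e has sum 10; hence R2C4 = 4.
Completed grid: 4 2 5 1 3 / 1 3 2 4 5 / 2 4 3 5 1 / 3 5 1 2 4 / 5 1 4 3 2.

3 5 1 2 4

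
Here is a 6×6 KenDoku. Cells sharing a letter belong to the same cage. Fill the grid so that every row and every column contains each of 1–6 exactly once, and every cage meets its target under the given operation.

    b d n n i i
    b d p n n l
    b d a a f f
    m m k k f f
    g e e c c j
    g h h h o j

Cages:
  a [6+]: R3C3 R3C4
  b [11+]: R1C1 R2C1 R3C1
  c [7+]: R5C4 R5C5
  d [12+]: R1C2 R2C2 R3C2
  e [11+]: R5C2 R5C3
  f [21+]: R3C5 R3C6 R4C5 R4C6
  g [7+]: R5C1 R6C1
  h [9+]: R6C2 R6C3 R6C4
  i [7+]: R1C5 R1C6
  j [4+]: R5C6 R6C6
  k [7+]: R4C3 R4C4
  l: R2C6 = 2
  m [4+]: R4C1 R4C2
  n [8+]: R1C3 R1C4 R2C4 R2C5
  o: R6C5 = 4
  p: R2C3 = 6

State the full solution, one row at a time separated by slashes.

Cage p is a single given cell, leaving R2C3 = 6.
Cage l is a single given cell; hence R2C6 = 2.
6 is placed in column 3, so R5C3 = 5.
Cage o is a single given cell; hence R6C5 = 4.
Row 5 now contains 5, so R5C2 = 6.
The two cells of cage c must have sum 7, so R5C4 = 4.
Cage c's pair has sum 7, which forces R5C5 = 3.
3 is placed in row 5; hence R5C6 = 1.
Column 6 already has 1, so R6C6 = 3.
The 4 cells of cage n must have sum 8, which forces R1C3 = 3.
Cage n needs sum 8; hence R1C4 = 1.
Row 1 now contains 1; hence R1C5 = 2.
Cage n needs sum 8, so R2C4 = 3.
Column 5 now contains 3, which forces R2C5 = 1.
Row 5 already has 1, so R5C1 = 2.
Cage g's pair has sum 7, leaving R6C1 = 5.
Cage h has sum 9, which forces R6C4 = 6.
Cage b has sum 11; hence R1C1 = 6.
Cage i's pair has sum 7, which forces R1C6 = 5.
Column 1 already has 5, so R2C1 = 4.
4 is placed in row 2, which forces R2C2 = 5.
Cage b needs sum 11, which forces R3C1 = 1.
Cage d has sum 12, leaving R3C2 = 3.
1 is placed in row 3, leaving R3C3 = 4.
Row 3 already has 4, so R3C6 = 6.
Column 1 already has 1; hence R4C1 = 3.
3 is placed in column 2, so R4C2 = 1.
The two cells of cage k must have sum 7; hence R4C3 = 2.
Column 4 already has 6, so R4C4 = 5.
Row 4 already has 5, which forces R4C5 = 6.
Column 6 now contains 6, so R4C6 = 4.
1 is placed in column 2, leaving R6C2 = 2.
Column 3 already has 2; hence R6C3 = 1.
5 is placed in row 1; hence R1C2 = 4.
5 is placed in column 4, which forces R3C4 = 2.
Row 3 already has 6, which forces R3C5 = 5.

6 4 3 1 2 5 / 4 5 6 3 1 2 / 1 3 4 2 5 6 / 3 1 2 5 6 4 / 2 6 5 4 3 1 / 5 2 1 6 4 3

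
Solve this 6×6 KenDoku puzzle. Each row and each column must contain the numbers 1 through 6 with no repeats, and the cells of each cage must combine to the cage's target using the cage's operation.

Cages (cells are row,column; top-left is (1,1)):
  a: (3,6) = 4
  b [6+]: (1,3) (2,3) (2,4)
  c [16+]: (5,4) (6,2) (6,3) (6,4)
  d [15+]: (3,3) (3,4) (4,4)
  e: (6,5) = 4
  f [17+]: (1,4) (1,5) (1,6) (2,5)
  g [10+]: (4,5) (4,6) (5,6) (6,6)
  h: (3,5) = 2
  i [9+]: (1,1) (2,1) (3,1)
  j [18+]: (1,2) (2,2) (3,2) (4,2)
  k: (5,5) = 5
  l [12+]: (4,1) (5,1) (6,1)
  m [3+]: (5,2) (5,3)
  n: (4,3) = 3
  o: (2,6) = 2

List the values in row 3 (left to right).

1 3 6 5 2 4

Cage o is a single given cell, so (2,6) = 2.
H is a freebie, which forces (3,5) = 2.
A is a freebie, so (3,6) = 4.
Cage n is a single given cell; hence (4,3) = 3.
Cage k is a single given cell, leaving (5,5) = 5.
Cage e is a single given cell, which forces (6,5) = 4.
4 is placed in column 5, leaving (4,5) = 1.
Cage g needs sum 10, leaving (4,6) = 5.
Row 1 needs a 4, and only (1,2) is open for it.
Column 2 already has 4, which forces (4,2) = 6.
Row 4 now contains 6, so (4,4) = 4.
Row 4 already has 4; hence (4,1) = 2.
Cage l has sum 12, which forces (5,1) = 4.
Cage l needs sum 12, so (6,1) = 6.
Cage c needs sum 16; hence (5,4) = 6.
The 3 cells of cage d must have sum 15; hence (3,3) = 6.
6 is placed in column 4, which forces (3,4) = 5.
Column 4 now contains 5; hence (1,4) = 2.
The 4 cells of cage f must have sum 17, which forces (1,5) = 3.
The 4 cells of cage f must have sum 17, leaving (1,6) = 6.
Cage j has sum 18, leaving (2,2) = 5.
The 4 cells of cage f must have sum 17, so (2,5) = 6.
5 is placed in row 3, so (3,2) = 3.
Column 2 already has 3; hence (6,2) = 2.
2 is placed in row 6, leaving (6,3) = 5.
Column 4 already has 2, so (6,4) = 3.
Row 6 now contains 3, which forces (6,6) = 1.
Cage i has sum 9; hence (1,1) = 5.
Row 1 now contains 2, leaving (1,3) = 1.
Cage i has sum 9, which forces (2,1) = 3.
The 3 cells of cage b must have sum 6, leaving (2,3) = 4.
Column 4 now contains 3; hence (2,4) = 1.
Row 3 now contains 3, leaving (3,1) = 1.
Column 2 now contains 2, so (5,2) = 1.
Cage m needs two cells with sum 3, leaving (5,3) = 2.
Column 6 already has 1, so (5,6) = 3.
Filled in: 5 4 1 2 3 6 / 3 5 4 1 6 2 / 1 3 6 5 2 4 / 2 6 3 4 1 5 / 4 1 2 6 5 3 / 6 2 5 3 4 1.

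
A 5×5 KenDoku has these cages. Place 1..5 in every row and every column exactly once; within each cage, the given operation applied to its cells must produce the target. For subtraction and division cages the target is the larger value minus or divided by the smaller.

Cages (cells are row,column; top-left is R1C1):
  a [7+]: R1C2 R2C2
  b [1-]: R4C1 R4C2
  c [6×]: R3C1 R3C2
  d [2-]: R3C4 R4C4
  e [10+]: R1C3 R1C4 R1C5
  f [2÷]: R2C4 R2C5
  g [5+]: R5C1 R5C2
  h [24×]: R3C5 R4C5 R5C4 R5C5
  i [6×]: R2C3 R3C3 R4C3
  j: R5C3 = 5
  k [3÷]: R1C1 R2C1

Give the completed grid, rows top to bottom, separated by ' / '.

J is a freebie, which forces R5C3 = 5.
In row 2, 5 can only go at R2C2, so R2C2 = 5.
Cage a's pair has sum 7, which forces R1C2 = 2.
Column 2 already has 2, leaving R3C2 = 3.
Row 3 already has 3, so R3C1 = 2.
Row 3 now contains 2, leaving R3C3 = 1.
Row 3 now contains 1, leaving R3C5 = 4.
1 is placed in column 3, leaving R1C3 = 4.
Row 3 already has 4, so R3C4 = 5.
Cage b's pair has difference 1, which forces R4C2 = 4.
The two cells of cage d must have difference 2; hence R4C4 = 3.
Column 2 now contains 4, so R5C2 = 1.
Row 5 now contains 1, leaving R5C4 = 2.
Row 5 now contains 2, leaving R5C5 = 3.
Column 4 now contains 5, which forces R1C4 = 1.
The 3 cells of cage e must have sum 10, leaving R1C5 = 5.
Cage i has product 6, leaving R2C3 = 3.
Column 4 already has 1, which forces R2C4 = 4.
The two cells of cage f must have quotient 2, so R2C5 = 2.
3 is placed in row 4, which forces R4C1 = 5.
3 is placed in row 4, so R4C3 = 2.
The 4 cells of cage h must have product 24, so R4C5 = 1.
Row 5 now contains 1; hence R5C1 = 4.
1 is placed in row 1, so R1C1 = 3.
Row 2 already has 3, so R2C1 = 1.

3 2 4 1 5 / 1 5 3 4 2 / 2 3 1 5 4 / 5 4 2 3 1 / 4 1 5 2 3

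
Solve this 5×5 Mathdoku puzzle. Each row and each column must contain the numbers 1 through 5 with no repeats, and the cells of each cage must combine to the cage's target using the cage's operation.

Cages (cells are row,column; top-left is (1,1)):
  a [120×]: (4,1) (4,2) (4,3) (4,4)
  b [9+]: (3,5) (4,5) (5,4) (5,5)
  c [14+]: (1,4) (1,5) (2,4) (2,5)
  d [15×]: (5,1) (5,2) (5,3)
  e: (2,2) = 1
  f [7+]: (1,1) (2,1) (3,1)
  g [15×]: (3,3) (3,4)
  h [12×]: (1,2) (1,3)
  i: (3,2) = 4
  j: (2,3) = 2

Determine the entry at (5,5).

Cage e is given, so (2,2) = 1.
J is a freebie; hence (2,3) = 2.
Cage i is given, leaving (3,2) = 4.
Column 2 now contains 4, leaving (1,2) = 3.
Cage h's pair has product 12; hence (1,3) = 4.
Row 2 already has 2, so (2,1) = 4.
3 is placed in column 2, so (5,2) = 5.
Column 2 now contains 5, which forces (4,2) = 2.
The 4 cells of cage a must have product 120, which forces (4,4) = 4.
Row 1 needs a 2, and only (1,1) is open for it.
2 is placed in column 1, which forces (3,1) = 1.
Column 1 now contains 1, leaving (5,1) = 3.
Row 5 already has 3, leaving (5,3) = 1.
Row 5 now contains 1, so (5,4) = 2.
2 is placed in row 5; hence (5,5) = 4.
The 4 cells of cage b must have sum 9, which forces (3,5) = 2.
3 is placed in column 1, so (4,1) = 5.
Cage a needs product 120; hence (4,3) = 3.
Cage b has sum 9; hence (4,5) = 1.
Cage c has sum 14, which forces (1,4) = 1.
Column 5 now contains 1, leaving (1,5) = 5.
Cage c has sum 14, leaving (2,4) = 5.
Cage c has sum 14, so (2,5) = 3.
3 is placed in column 3; hence (3,3) = 5.
Cage g's pair has product 15, so (3,4) = 3.
The full grid is 2 3 4 1 5 / 4 1 2 5 3 / 1 4 5 3 2 / 5 2 3 4 1 / 3 5 1 2 4.

4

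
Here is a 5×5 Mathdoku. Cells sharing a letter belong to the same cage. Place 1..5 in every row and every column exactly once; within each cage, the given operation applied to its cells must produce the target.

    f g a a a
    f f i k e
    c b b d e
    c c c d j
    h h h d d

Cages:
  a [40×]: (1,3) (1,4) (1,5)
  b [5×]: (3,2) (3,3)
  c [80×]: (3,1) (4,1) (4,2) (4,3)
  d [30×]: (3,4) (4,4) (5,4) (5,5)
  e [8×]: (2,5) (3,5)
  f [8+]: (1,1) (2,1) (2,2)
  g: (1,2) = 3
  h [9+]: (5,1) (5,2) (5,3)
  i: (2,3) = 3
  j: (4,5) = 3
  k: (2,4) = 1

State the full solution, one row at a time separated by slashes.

Cage g is given, so (1,2) = 3.
Cage i is given, which forces (2,3) = 3.
Cage k is given; hence (2,4) = 1.
J is a freebie, which forces (4,5) = 3.
Cage h needs sum 9, leaving (5,1) = 3.
Cage d needs product 30, so (5,5) = 1.
Cage d needs product 30, which forces (3,4) = 3.
The only place for 1 in row 1 is (1,1).
Row 2 needs a 4, and only (2,5) is open for it.
Column 5 now contains 4, which forces (3,5) = 2.
Column 5 already has 2, which forces (1,5) = 5.
Row 3 now contains 2, so (3,1) = 4.
Cage c has product 80; hence (4,1) = 5.
Row 4 already has 5, which forces (4,4) = 2.
2 is placed in column 4; hence (5,4) = 5.
Cage a has product 40, so (1,3) = 2.
2 is placed in column 4, leaving (1,4) = 4.
Column 1 now contains 5, so (2,1) = 2.
Cage f needs sum 8, so (2,2) = 5.
Column 2 already has 5, so (3,2) = 1.
Row 3 now contains 1, which forces (3,3) = 5.
1 is placed in column 2, which forces (4,2) = 4.
Row 4 already has 4, so (4,3) = 1.
Column 2 now contains 4, so (5,2) = 2.
Column 3 now contains 2, leaving (5,3) = 4.

1 3 2 4 5 / 2 5 3 1 4 / 4 1 5 3 2 / 5 4 1 2 3 / 3 2 4 5 1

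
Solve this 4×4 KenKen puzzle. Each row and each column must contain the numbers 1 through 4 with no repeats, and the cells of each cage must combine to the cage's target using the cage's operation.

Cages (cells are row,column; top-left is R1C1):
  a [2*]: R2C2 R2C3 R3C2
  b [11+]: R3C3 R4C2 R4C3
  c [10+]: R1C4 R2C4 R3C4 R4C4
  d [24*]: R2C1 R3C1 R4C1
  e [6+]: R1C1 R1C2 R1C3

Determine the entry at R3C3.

4

Cage a has product 2, so R2C2 = 2.
Cage a has product 2, so R2C3 = 1.
The 3 cells of cage a must have product 2, leaving R3C2 = 1.
Cage b has sum 11; hence R3C3 = 4.
Cage b has sum 11, leaving R4C2 = 4.
Cage b needs sum 11, so R4C3 = 3.
The 3 cells of cage e must have sum 6, so R1C1 = 1.
Column 2 already has 1, so R1C2 = 3.
3 is placed in column 3, leaving R1C3 = 2.
Row 1 now contains 2, so R1C4 = 4.
Cage d has product 24, so R2C1 = 4.
4 is placed in column 4, which forces R2C4 = 3.
Cage d has product 24, so R3C1 = 3.
3 is placed in column 4, so R3C4 = 2.
Row 4 now contains 3, leaving R4C1 = 2.
Column 4 already has 2, which forces R4C4 = 1.
Completed grid: 1 3 2 4 / 4 2 1 3 / 3 1 4 2 / 2 4 3 1.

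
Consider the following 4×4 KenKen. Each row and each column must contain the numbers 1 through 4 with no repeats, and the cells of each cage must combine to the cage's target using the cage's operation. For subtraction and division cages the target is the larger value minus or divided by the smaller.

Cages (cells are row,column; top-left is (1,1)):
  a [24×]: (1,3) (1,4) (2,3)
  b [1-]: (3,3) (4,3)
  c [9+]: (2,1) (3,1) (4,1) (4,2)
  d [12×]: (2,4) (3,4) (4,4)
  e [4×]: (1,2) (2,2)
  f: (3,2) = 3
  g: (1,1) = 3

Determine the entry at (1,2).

G is a freebie, which forces (1,1) = 3.
F is a freebie, which forces (3,2) = 3.
Cage a has product 24, which forces (2,3) = 3.
Cage c needs sum 9, leaving (4,2) = 2.
Row 4 now contains 2; hence (4,3) = 1.
The two cells of cage b must have difference 1, leaving (3,3) = 2.
1 is placed in row 4, which forces (4,1) = 4.
Cage d needs product 12; hence (4,4) = 3.
Column 3 now contains 2, which forces (1,3) = 4.
Cage a needs product 24, which forces (1,4) = 2.
The 4 cells of cage c must have sum 9; hence (2,1) = 2.
2 is placed in row 3, which forces (3,1) = 1.
1 is placed in row 3, which forces (3,4) = 4.
Row 1 already has 4; hence (1,2) = 1.
The two cells of cage e must have product 4, leaving (2,2) = 4.
4 is placed in column 4; hence (2,4) = 1.
Filled in: 3 1 4 2 / 2 4 3 1 / 1 3 2 4 / 4 2 1 3.

1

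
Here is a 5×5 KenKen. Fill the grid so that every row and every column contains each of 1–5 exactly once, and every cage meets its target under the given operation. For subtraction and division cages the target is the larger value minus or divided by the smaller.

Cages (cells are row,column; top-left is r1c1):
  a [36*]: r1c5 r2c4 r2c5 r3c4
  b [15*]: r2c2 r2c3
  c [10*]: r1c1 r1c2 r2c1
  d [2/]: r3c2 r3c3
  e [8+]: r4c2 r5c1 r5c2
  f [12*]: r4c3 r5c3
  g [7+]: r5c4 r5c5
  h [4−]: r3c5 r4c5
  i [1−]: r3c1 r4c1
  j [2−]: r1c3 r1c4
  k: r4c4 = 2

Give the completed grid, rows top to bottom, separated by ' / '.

Cage k is given, so r4c4 = 2.
The only place for 2 in row 2 is r2c1.
The only place for 2 in row 1 is r1c3.
Cage j's pair has difference 2, so r1c4 = 4.
The two cells of cage d must have quotient 2; hence r3c2 = 2.
Cage a has product 36, which forces r1c5 = 3.
The 4 cells of cage a must have product 36, which forces r2c5 = 4.
Column 5 now contains 4, so r5c5 = 2.
The two cells of cage g must have sum 7, leaving r5c4 = 5.
Row 2 needs a 1, and only r2c4 is open for it.
1 is placed in column 4, leaving r3c4 = 3.
In column 3, 1 can only go at r3c3, so r3c3 = 1.
Row 3 now contains 1, so r3c5 = 5.
The two cells of cage h must have difference 4; hence r4c5 = 1.
5 is placed in row 3; hence r3c1 = 4.
The only place for 5 in row 4 is r4c1.
5 is placed in column 1; hence r1c1 = 1.
Cage c has product 10; hence r1c2 = 5.
Column 2 now contains 5; hence r2c2 = 3.
Row 2 now contains 3, so r2c3 = 5.
Column 2 now contains 3, which forces r4c2 = 4.
Row 4 already has 4; hence r4c3 = 3.
1 is placed in column 1; hence r5c1 = 3.
Column 2 now contains 4, so r5c2 = 1.
3 is placed in column 3, leaving r5c3 = 4.

1 5 2 4 3 / 2 3 5 1 4 / 4 2 1 3 5 / 5 4 3 2 1 / 3 1 4 5 2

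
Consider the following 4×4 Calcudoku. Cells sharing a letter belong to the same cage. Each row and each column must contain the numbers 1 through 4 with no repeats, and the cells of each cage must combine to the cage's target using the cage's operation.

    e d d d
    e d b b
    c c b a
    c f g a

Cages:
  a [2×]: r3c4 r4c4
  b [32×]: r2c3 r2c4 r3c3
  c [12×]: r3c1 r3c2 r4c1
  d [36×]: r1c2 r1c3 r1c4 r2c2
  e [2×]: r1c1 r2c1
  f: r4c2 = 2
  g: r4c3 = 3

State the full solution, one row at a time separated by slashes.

2 4 1 3 / 1 3 2 4 / 3 1 4 2 / 4 2 3 1

The 4 cells of cage d must have product 36, which forces r2c2 = 3.
Cage b has product 32, so r2c3 = 2.
The 3 cells of cage b must have product 32; hence r2c4 = 4.
The 3 cells of cage b must have product 32, so r3c3 = 4.
Cage f is a single given cell, which forces r4c2 = 2.
Cage g is a single given cell, so r4c3 = 3.
Row 4 now contains 2, which forces r4c4 = 1.
Cage e's pair has product 2, which forces r1c1 = 2.
Cage d needs product 36, which forces r1c2 = 4.
3 is placed in column 3, so r1c3 = 1.
Column 4 now contains 1, leaving r1c4 = 3.
2 is placed in row 2, leaving r2c1 = 1.
Cage c needs product 12; hence r3c1 = 3.
2 is placed in column 2, which forces r3c2 = 1.
Column 4 now contains 1, so r3c4 = 2.
Row 4 already has 1, so r4c1 = 4.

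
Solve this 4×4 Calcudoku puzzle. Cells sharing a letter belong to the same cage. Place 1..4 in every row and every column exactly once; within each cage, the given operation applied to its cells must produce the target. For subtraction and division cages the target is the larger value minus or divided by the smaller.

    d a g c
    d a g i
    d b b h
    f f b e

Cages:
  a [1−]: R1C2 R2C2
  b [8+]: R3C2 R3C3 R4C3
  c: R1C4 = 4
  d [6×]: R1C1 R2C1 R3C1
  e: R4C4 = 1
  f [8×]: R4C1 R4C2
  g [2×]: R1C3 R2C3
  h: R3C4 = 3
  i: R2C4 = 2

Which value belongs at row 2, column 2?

4

Cage c is a single given cell, so R1C4 = 4.
I is a freebie; hence R2C4 = 2.
Cage h is given, leaving R3C4 = 3.
E is a freebie, so R4C4 = 1.
Cage g needs two cells with product 2; hence R1C3 = 2.
Row 2 now contains 2, so R2C3 = 1.
Column 3 already has 1, so R3C3 = 4.
Column 3 already has 2, so R4C3 = 3.
Cage d has product 6; hence R1C1 = 1.
Row 1 now contains 2, leaving R1C2 = 3.
Row 2 already has 1, leaving R2C1 = 3.
The two cells of cage a must have difference 1, so R2C2 = 4.
Cage d has product 6, which forces R3C1 = 2.
Cage b needs sum 8, so R3C2 = 1.
Column 1 already has 2, so R4C1 = 4.
Column 2 already has 4, so R4C2 = 2.
Completed grid: 1 3 2 4 / 3 4 1 2 / 2 1 4 3 / 4 2 3 1.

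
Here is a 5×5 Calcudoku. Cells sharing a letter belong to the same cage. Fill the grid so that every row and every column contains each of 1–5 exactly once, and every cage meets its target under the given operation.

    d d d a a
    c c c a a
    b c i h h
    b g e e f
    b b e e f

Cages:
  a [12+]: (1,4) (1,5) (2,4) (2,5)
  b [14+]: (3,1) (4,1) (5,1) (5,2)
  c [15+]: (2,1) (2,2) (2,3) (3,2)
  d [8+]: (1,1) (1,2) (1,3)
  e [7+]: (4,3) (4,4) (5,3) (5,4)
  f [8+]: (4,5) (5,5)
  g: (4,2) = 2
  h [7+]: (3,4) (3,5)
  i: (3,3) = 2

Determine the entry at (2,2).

3

Cage i is a single given cell; hence (3,3) = 2.
Cage g is a single given cell; hence (4,2) = 2.
Cage e needs sum 7; hence (4,3) = 3.
Cage e has sum 7; hence (4,4) = 1.
3 is placed in row 4, which forces (4,5) = 5.
The 4 cells of cage e must have sum 7, leaving (5,3) = 1.
Cage e has sum 7; hence (5,4) = 2.
5 is placed in column 5; hence (5,5) = 3.
Cage b needs sum 14, leaving (3,1) = 1.
Cage h's pair has sum 7, which forces (3,4) = 3.
Column 5 now contains 3, leaving (3,5) = 4.
5 is placed in row 4, which forces (4,1) = 4.
3 is placed in row 5; hence (5,1) = 5.
Cage b needs sum 14, which forces (5,2) = 4.
Cage d needs sum 8, which forces (1,2) = 1.
1 is placed in row 1, which forces (1,5) = 2.
Cage c has sum 15, leaving (2,1) = 2.
The 4 cells of cage c must have sum 15, which forces (2,2) = 3.
Cage c has sum 15, so (2,3) = 5.
Row 2 already has 5, leaving (2,4) = 4.
2 is placed in column 5, leaving (2,5) = 1.
4 is placed in row 3; hence (3,2) = 5.
Row 1 already has 2; hence (1,1) = 3.
Column 3 now contains 5, leaving (1,3) = 4.
Column 4 now contains 4; hence (1,4) = 5.
Completed grid: 3 1 4 5 2 / 2 3 5 4 1 / 1 5 2 3 4 / 4 2 3 1 5 / 5 4 1 2 3.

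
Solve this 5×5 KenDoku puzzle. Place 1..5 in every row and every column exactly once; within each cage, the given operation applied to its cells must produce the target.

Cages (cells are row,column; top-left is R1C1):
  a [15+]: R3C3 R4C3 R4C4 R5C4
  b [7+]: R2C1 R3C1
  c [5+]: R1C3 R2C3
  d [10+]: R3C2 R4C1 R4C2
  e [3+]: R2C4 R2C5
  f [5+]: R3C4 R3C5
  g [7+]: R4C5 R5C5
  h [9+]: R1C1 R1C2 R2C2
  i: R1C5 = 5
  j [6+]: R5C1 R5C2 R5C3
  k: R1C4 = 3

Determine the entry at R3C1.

K is a freebie; hence R1C4 = 3.
I is a freebie, leaving R1C5 = 5.
Row 2 needs a 5, and only R2C1 is open for it.
Cage b's pair has sum 7, which forces R3C1 = 2.
Column 1 already has 2, leaving R1C1 = 4.
In row 5, 5 can only go at R5C4, so R5C4 = 5.
Row 5 needs a 4, and only R5C5 is open for it.
Cage f needs two cells with sum 5; hence R3C4 = 4.
Column 5 already has 4; hence R3C5 = 1.
Column 5 already has 4, leaving R4C5 = 3.
Cage e's pair has sum 3, which forces R2C4 = 1.
1 is placed in column 5, which forces R2C5 = 2.
Cage d needs sum 10, leaving R3C2 = 5.
5 is placed in row 3, leaving R3C3 = 3.
Row 4 now contains 3, so R4C1 = 1.
The 3 cells of cage d must have sum 10, which forces R4C2 = 4.
Row 4 now contains 4, which forces R4C3 = 5.
1 is placed in column 4, so R4C4 = 2.
Column 1 already has 1, which forces R5C1 = 3.
The 3 cells of cage h must have sum 9, which forces R1C2 = 2.
Cage c's pair has sum 5; hence R1C3 = 1.
4 is placed in column 2, so R2C2 = 3.
Column 3 already has 3; hence R2C3 = 4.
Column 2 now contains 2, which forces R5C2 = 1.
Column 3 already has 1; hence R5C3 = 2.
The full grid is 4 2 1 3 5 / 5 3 4 1 2 / 2 5 3 4 1 / 1 4 5 2 3 / 3 1 2 5 4.

2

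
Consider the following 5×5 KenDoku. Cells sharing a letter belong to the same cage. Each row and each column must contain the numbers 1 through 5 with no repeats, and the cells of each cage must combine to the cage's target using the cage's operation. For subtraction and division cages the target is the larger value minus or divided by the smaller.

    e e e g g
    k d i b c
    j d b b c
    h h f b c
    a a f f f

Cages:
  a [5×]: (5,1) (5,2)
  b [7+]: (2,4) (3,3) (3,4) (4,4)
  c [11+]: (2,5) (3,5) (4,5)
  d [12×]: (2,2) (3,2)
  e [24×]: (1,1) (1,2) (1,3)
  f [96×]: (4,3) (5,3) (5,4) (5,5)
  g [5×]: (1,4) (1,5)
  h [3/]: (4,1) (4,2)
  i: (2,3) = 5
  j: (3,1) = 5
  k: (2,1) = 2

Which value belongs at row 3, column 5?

2

Cage k is given, which forces (2,1) = 2.
Cage i is a single given cell, leaving (2,3) = 5.
Row 2 now contains 5, leaving (2,5) = 4.
J is a freebie, so (3,1) = 5.
Cage b has sum 7, so (3,3) = 1.
Row 3 already has 5, leaving (3,5) = 2.
Cage f has product 96; hence (4,3) = 4.
2 is placed in column 5, so (4,5) = 5.
Column 1 already has 5, which forces (5,1) = 1.
Row 5 already has 1, leaving (5,2) = 5.
2 is placed in column 5; hence (5,5) = 3.
Cage g needs two cells with product 5, leaving (1,4) = 5.
Column 5 already has 5, leaving (1,5) = 1.
Row 2 already has 4; hence (2,2) = 3.
The 4 cells of cage b must have sum 7, which forces (2,4) = 1.
Cage d's pair has product 12; hence (3,2) = 4.
Row 3 already has 2, which forces (3,4) = 3.
1 is placed in column 1, leaving (4,1) = 3.
Cage h needs two cells with quotient 3, so (4,2) = 1.
Cage b needs sum 7, leaving (4,4) = 2.
Row 5 now contains 3; hence (5,3) = 2.
Cage f needs product 96, which forces (5,4) = 4.
Column 1 already has 3; hence (1,1) = 4.
4 is placed in column 2, which forces (1,2) = 2.
2 is placed in column 3, so (1,3) = 3.
Completed grid: 4 2 3 5 1 / 2 3 5 1 4 / 5 4 1 3 2 / 3 1 4 2 5 / 1 5 2 4 3.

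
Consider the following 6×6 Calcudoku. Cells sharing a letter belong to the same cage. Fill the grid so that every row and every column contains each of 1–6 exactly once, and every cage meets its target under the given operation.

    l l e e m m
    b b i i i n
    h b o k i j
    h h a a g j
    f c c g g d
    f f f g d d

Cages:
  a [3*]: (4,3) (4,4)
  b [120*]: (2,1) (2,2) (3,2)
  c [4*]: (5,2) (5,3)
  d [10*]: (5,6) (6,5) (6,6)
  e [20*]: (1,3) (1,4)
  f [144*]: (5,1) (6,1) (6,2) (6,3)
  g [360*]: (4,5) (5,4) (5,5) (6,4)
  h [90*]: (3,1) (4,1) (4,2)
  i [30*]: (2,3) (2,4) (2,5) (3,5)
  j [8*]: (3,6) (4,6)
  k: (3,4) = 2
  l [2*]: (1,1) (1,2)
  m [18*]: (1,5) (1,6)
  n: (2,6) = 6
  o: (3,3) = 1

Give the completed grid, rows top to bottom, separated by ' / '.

1 2 5 4 6 3 / 5 4 2 3 1 6 / 3 6 1 2 5 4 / 6 5 3 1 4 2 / 2 1 4 6 3 5 / 4 3 6 5 2 1

Cage n is given; hence (2,6) = 6.
Cage o is a single given cell, which forces (3,3) = 1.
Cage k is a single given cell, which forces (3,4) = 2.
Row 3 now contains 2, which forces (3,6) = 4.
Column 3 already has 1, leaving (4,3) = 3.
3 is placed in row 4, which forces (4,4) = 1.
Column 6 already has 4; hence (4,6) = 2.
Column 3 already has 1; hence (5,3) = 4.
4 is placed in column 3, leaving (1,3) = 5.
The two cells of cage e must have product 20, so (1,4) = 4.
The two cells of cage m must have product 18, which forces (1,5) = 6.
6 is placed in column 6, so (1,6) = 3.
The 4 cells of cage i must have product 30; hence (2,3) = 2.
Cage i needs product 30, leaving (2,5) = 1.
The 3 cells of cage h must have product 90, which forces (3,1) = 3.
Cage b has product 120, so (3,2) = 6.
Row 3 already has 3; hence (3,5) = 5.
6 is placed in column 2, which forces (4,2) = 5.
Column 5 now contains 5; hence (4,5) = 4.
Row 5 already has 4; hence (5,2) = 1.
Row 5 now contains 1, leaving (5,6) = 5.
Column 3 now contains 2, leaving (6,3) = 6.
Cage d needs product 10, so (6,5) = 2.
5 is placed in column 6, which forces (6,6) = 1.
Cage l's pair has product 2, so (1,1) = 1.
Column 2 now contains 1, which forces (1,2) = 2.
Cage b needs product 120, leaving (2,1) = 5.
5 is placed in column 2; hence (2,2) = 4.
Cage i has product 30, which forces (2,4) = 3.
Row 4 now contains 5; hence (4,1) = 6.
Cage f has product 144, leaving (5,1) = 2.
The 4 cells of cage g must have product 360, which forces (5,4) = 6.
2 is placed in column 5, leaving (5,5) = 3.
Row 6 already has 1, so (6,1) = 4.
The 4 cells of cage f must have product 144, leaving (6,2) = 3.
Cage g needs product 360, leaving (6,4) = 5.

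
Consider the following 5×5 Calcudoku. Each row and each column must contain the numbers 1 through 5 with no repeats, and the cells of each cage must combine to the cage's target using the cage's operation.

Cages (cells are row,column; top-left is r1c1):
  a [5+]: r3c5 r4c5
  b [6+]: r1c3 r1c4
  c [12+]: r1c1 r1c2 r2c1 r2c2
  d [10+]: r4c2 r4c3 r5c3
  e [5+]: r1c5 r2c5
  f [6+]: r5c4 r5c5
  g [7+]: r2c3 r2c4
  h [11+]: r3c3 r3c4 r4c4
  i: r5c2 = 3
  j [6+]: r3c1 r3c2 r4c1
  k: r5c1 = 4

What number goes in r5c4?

1

Cage k is a single given cell, which forces r5c1 = 4.
I is a freebie, which forces r5c2 = 3.
The only place for 2 in row 5 is r5c3.
Cage d has sum 10, so r4c2 = 5.
The 3 cells of cage d must have sum 10; hence r4c3 = 3.
Cage j needs sum 6, leaving r3c1 = 3.
The only place for 3 in row 1 is r1c5.
Cage e needs two cells with sum 5, so r2c5 = 2.
Cage g needs two cells with sum 7; hence r2c3 = 4.
Row 2 already has 2, so r2c4 = 3.
4 is placed in column 3, which forces r3c3 = 5.
The 4 cells of cage c must have sum 12; hence r1c1 = 2.
The 4 cells of cage c must have sum 12, which forces r1c2 = 4.
Column 3 now contains 5, so r1c3 = 1.
Cage b's pair has sum 6; hence r1c4 = 5.
Cage c needs sum 12; hence r2c1 = 5.
4 is placed in row 2, leaving r2c2 = 1.
Column 2 already has 1; hence r3c2 = 2.
Row 3 already has 2; hence r3c4 = 4.
Row 3 already has 4, which forces r3c5 = 1.
Column 1 already has 2, leaving r4c1 = 1.
Column 4 now contains 4, so r4c4 = 2.
Column 5 already has 1, so r4c5 = 4.
Column 4 now contains 5; hence r5c4 = 1.
Column 5 already has 1, which forces r5c5 = 5.
Filled in: 2 4 1 5 3 / 5 1 4 3 2 / 3 2 5 4 1 / 1 5 3 2 4 / 4 3 2 1 5.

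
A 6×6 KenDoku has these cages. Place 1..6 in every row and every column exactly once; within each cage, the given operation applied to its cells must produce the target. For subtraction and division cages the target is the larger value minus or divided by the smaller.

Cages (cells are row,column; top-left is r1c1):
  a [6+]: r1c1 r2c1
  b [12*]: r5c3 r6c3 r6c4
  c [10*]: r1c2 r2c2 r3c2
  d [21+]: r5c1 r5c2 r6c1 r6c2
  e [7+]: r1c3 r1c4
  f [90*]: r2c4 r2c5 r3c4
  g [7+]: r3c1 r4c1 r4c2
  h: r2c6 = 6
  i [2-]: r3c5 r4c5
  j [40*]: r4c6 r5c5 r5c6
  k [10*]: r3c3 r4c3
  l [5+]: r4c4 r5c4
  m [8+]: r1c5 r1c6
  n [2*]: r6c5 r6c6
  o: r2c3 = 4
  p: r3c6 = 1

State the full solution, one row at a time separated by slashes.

4 2 6 1 5 3 / 2 1 4 5 3 6 / 3 5 2 6 4 1 / 1 3 5 2 6 4 / 6 4 1 3 2 5 / 5 6 3 4 1 2

O is a freebie, so r2c3 = 4.
Cage h is a single given cell, so r2c6 = 6.
Cage p is a single given cell, which forces r3c6 = 1.
Column 6 now contains 1, which forces r6c6 = 2.
Cage f has product 90; hence r3c4 = 6.
The 3 cells of cage j must have product 40, leaving r5c5 = 2.
2 is placed in row 6, leaving r6c5 = 1.
Cage b has product 12, which forces r5c3 = 1.
Cage b has product 12, which forces r6c3 = 3.
1 is placed in row 6, which forces r6c4 = 4.
Cage l's pair has sum 5, leaving r4c4 = 2.
Column 4 now contains 4; hence r5c4 = 3.
3 is placed in column 4; hence r2c4 = 5.
Cage f has product 90, which forces r2c5 = 3.
The two cells of cage k must have product 10, leaving r3c3 = 2.
2 is placed in row 4; hence r4c3 = 5.
Row 4 already has 5, so r4c5 = 6.
Row 4 already has 5, which forces r4c6 = 4.
Column 6 now contains 4, which forces r5c6 = 5.
2 is placed in column 3, leaving r1c3 = 6.
5 is placed in column 4, which forces r1c4 = 1.
Column 5 now contains 3, so r1c5 = 5.
5 is placed in column 6; hence r1c6 = 3.
2 is placed in row 3, leaving r3c1 = 3.
2 is placed in row 3; hence r3c2 = 5.
Cage i's pair has difference 2; hence r3c5 = 4.
Row 4 now contains 4; hence r4c1 = 1.
Cage g has sum 7, which forces r4c2 = 3.
Column 2 already has 5, leaving r6c2 = 6.
Row 1 now contains 5, leaving r1c1 = 4.
1 is placed in row 1, leaving r1c2 = 2.
Column 1 now contains 1; hence r2c1 = 2.
Cage c needs product 10, so r2c2 = 1.
Cage d needs sum 21, so r5c1 = 6.
Column 2 already has 6, leaving r5c2 = 4.
Row 6 now contains 6, so r6c1 = 5.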